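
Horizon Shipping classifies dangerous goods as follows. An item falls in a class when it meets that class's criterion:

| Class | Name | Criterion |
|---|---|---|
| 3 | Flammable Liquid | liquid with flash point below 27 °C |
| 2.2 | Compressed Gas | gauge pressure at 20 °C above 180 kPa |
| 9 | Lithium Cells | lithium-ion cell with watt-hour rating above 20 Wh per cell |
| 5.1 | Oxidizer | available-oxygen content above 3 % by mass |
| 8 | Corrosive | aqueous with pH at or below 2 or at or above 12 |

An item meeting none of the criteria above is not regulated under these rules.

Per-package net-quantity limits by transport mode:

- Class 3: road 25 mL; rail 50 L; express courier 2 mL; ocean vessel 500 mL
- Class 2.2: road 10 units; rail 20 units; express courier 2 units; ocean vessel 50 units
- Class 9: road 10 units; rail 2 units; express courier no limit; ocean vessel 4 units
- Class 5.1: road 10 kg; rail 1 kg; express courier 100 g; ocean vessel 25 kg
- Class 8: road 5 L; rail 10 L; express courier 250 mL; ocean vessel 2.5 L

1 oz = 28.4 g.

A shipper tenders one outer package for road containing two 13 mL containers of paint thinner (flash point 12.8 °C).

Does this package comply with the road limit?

The paint thinner has flash point 12.8 °C, which is < 27 °C, so it is Class 3 (Flammable Liquid).
Class 3 quantity: two 13 mL containers = 26 mL.
26 mL > 25 mL (road limit, Class 3) — over the limit.

No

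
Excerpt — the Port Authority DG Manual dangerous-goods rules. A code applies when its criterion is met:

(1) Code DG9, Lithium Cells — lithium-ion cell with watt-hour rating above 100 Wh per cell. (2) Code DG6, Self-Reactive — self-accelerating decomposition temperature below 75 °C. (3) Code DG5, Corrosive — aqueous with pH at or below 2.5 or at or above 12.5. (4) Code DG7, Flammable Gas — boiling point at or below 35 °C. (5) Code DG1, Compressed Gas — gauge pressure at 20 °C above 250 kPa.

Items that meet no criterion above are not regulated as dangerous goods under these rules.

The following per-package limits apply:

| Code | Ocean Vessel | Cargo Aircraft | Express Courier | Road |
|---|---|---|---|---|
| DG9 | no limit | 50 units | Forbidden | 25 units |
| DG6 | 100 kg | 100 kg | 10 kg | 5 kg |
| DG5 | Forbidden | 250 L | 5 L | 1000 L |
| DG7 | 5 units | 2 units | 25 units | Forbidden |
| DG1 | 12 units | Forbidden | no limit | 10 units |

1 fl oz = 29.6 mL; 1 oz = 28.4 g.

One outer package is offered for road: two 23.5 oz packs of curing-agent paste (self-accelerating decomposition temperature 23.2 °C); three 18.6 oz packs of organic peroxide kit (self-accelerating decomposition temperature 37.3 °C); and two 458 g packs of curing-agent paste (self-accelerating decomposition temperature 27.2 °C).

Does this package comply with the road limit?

Self-accelerating decomposition temperature 23.2 °C meets the Code DG6 criterion (Self-Reactive), so the curing-agent paste is Code DG6.
Self-accelerating decomposition temperature 37.3 °C meets the Code DG6 criterion (Self-Reactive), so the organic peroxide kit is Code DG6.
Curing-agent paste: self-accelerating decomposition temperature 27.2 °C < 75 °C → Code DG6 (Self-Reactive).
Code DG6 net quantity: (two 23.5 oz packs = 1334.8 g) + (three 18.6 oz packs = 1584.72 g) + (two 458 g packs = 916 g) = 3835.52 g.
3835.52 g ≤ 5 kg (road limit, Code DG6) — within limit.

Yes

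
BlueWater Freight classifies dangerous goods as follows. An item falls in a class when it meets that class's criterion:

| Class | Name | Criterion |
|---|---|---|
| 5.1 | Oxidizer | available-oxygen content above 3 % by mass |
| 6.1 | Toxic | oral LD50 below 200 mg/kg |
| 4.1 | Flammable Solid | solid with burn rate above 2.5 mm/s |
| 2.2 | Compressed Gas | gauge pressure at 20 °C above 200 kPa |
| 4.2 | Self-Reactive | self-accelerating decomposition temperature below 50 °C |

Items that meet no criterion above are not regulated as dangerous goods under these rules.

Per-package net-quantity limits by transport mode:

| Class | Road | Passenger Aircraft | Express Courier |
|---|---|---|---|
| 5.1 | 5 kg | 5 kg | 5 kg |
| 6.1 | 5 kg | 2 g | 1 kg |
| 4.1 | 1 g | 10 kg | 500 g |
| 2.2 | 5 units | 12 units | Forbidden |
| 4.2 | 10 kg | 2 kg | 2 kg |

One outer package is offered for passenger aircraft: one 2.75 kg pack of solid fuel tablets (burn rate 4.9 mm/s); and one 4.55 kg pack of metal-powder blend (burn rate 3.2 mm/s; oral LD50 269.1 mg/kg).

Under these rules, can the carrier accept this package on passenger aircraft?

Solid fuel tablets: burn rate 4.9 mm/s > 2.5 mm/s → Class 4.1 (Flammable Solid).
Metal-powder blend: burn rate 3.2 mm/s > 2.5 mm/s → Class 4.1 (Flammable Solid).
Total Class 4.1: 2.75 kg + 4.55 kg = 7.3 kg.
7.3 kg is within the passenger aircraft limit of 10 kg for Class 4.1.

Yes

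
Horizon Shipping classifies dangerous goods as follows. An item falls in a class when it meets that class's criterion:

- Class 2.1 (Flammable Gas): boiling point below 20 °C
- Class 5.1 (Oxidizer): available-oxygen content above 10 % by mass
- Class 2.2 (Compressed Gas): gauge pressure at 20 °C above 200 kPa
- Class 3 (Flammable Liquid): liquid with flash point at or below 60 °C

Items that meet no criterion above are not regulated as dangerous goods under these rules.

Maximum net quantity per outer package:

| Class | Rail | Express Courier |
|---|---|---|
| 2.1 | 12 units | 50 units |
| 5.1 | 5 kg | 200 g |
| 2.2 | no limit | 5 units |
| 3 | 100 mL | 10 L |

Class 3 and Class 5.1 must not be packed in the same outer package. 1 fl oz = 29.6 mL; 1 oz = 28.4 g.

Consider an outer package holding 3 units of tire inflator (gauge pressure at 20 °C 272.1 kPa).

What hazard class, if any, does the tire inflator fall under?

With gauge pressure at 20 °C 272.1 kPa (> 200 kPa), the tire inflator falls in Class 2.2.

Class 2.2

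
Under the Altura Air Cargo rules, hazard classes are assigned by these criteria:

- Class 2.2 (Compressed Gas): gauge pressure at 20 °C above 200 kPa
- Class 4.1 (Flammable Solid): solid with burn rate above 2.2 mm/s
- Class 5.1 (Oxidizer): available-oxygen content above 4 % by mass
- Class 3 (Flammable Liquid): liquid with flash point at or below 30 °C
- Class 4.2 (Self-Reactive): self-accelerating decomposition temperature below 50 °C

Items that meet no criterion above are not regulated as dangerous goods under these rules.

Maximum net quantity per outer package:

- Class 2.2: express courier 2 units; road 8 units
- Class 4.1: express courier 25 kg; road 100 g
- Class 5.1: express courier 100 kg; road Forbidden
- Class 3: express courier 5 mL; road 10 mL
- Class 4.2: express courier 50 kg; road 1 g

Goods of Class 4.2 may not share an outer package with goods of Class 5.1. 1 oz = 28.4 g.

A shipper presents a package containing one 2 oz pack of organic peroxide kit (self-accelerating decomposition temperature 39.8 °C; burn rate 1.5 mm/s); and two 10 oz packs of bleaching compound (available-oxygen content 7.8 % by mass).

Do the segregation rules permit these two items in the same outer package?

No

Organic peroxide kit: self-accelerating decomposition temperature 39.8 °C < 50 °C → Class 4.2 (Self-Reactive).
Available-oxygen content 7.8 % by mass meets the Class 5.1 criterion (Oxidizer), so the bleaching compound is Class 5.1.
Class 4.2 and Class 5.1 may not share an outer package.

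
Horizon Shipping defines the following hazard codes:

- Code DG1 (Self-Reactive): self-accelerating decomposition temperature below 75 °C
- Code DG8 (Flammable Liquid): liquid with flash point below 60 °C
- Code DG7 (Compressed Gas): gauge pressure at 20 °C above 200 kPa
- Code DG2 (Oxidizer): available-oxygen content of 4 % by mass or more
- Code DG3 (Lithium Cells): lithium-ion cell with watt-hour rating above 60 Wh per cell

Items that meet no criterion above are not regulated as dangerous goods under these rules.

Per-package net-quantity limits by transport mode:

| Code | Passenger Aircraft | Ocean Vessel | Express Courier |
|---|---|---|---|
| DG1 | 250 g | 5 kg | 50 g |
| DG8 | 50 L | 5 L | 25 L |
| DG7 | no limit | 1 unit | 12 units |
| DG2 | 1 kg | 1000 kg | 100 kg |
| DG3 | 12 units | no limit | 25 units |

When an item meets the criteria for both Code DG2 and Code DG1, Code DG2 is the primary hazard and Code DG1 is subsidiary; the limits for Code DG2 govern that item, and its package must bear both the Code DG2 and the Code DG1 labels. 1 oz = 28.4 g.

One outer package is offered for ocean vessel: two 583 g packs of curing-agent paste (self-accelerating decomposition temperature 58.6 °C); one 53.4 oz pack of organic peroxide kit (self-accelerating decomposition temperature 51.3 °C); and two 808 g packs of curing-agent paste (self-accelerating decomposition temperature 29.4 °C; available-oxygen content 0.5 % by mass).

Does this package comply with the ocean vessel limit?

Curing-agent paste: self-accelerating decomposition temperature 58.6 °C < 75 °C → Code DG1 (Self-Reactive).
The organic peroxide kit has self-accelerating decomposition temperature 51.3 °C, which is < 75 °C, so it is Code DG1 (Self-Reactive).
Curing-agent paste: self-accelerating decomposition temperature 29.4 °C < 75 °C → Code DG1 (Self-Reactive).
Code DG1 net quantity: (two 583 g packs = 1.166 kg) + (one 53.4 oz pack = 1516.56 g) + (two 808 g packs = 1.616 kg) = 4298.56 g.
That is within the Code DG1 ocean vessel limit of 5 kg.

Yes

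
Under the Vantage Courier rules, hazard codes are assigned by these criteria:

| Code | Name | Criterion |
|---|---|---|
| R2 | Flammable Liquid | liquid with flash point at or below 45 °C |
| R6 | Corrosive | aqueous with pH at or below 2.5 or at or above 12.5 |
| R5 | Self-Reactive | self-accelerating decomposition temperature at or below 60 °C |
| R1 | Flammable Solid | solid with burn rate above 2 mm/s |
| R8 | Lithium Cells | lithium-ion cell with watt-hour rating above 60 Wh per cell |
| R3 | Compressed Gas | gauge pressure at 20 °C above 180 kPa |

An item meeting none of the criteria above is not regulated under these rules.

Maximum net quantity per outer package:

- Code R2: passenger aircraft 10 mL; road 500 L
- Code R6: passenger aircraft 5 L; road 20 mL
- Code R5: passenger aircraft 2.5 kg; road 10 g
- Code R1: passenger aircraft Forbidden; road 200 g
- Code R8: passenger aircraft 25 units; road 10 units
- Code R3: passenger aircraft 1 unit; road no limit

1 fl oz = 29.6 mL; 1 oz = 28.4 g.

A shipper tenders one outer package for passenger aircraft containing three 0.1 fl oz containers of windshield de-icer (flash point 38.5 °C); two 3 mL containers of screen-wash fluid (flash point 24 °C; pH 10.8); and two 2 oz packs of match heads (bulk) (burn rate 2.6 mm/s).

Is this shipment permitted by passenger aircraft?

With flash point 38.5 °C (≤ 45 °C), the windshield de-icer falls in Code R2.
With flash point 24 °C (≤ 45 °C), the screen-wash fluid falls in Code R2.
With burn rate 2.6 mm/s (> 2 mm/s), the match heads (bulk) fall in Code R1.
Code R2 net quantity: (three 0.1 fl oz containers = 8.88 mL) + (two 3 mL containers = 6 mL) = 14.88 mL.
14.88 mL > 10 mL (passenger aircraft limit, Code R2) — over the limit.
Code R1 quantity: two 2 oz packs = 113.6 g.
Code R1 is Forbidden by passenger aircraft.

No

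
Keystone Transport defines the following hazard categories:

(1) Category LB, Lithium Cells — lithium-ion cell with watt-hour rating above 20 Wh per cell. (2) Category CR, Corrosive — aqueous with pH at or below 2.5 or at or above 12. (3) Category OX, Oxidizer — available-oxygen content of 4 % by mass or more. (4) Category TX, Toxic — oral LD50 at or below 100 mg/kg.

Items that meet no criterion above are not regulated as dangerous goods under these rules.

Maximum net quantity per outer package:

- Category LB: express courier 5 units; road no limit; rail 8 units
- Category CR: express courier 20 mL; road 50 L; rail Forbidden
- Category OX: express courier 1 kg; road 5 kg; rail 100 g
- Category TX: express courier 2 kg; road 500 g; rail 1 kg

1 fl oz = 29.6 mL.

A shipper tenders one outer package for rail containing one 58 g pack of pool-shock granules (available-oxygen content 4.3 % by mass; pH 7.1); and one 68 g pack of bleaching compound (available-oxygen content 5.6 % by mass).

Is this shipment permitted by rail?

Pool-shock granules: available-oxygen content 4.3 % by mass ≥ 4 % by mass → Category OX (Oxidizer).
The bleaching compound has available-oxygen content 5.6 % by mass, which is ≥ 4 % by mass, so it is Category OX (Oxidizer).
Category OX net quantity: 58 g + 68 g = 126 g.
126 g > 100 g (rail limit, Category OX) — over the limit.

No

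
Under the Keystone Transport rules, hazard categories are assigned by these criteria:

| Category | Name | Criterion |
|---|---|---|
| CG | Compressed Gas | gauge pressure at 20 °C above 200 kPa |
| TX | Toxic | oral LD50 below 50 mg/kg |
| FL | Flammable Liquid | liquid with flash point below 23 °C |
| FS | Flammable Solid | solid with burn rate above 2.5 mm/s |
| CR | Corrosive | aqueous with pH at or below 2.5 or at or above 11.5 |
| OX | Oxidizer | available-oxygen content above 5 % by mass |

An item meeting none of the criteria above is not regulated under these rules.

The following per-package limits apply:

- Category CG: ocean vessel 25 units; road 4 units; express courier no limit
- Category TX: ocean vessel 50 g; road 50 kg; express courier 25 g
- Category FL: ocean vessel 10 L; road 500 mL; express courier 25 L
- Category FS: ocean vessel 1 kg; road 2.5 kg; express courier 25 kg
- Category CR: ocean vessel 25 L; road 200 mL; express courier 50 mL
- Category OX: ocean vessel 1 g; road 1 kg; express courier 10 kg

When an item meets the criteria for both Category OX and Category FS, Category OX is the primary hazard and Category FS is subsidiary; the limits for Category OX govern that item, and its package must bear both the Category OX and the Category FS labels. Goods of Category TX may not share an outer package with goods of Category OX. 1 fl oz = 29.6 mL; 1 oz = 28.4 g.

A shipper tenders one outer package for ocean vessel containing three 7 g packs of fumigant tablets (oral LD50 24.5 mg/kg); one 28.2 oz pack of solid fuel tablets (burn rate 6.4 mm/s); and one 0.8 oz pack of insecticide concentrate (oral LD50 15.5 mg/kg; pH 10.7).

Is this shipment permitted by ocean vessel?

Yes

The fumigant tablets have oral LD50 24.5 mg/kg, which is < 50 mg/kg, so they are Category TX (Toxic).
Burn rate 6.4 mm/s meets the Category FS criterion (Flammable Solid), so the solid fuel tablets are Category FS.
The insecticide concentrate has oral LD50 15.5 mg/kg, which is < 50 mg/kg, so it is Category TX (Toxic).
Category TX net quantity: (three 7 g packs = 21 g) + (one 0.8 oz pack = 22.72 g) = 43.72 g.
That is within the Category TX ocean vessel limit of 50 g.
Category FS quantity: one 28.2 oz pack = 800.88 g.
800.88 g ≤ 1 kg (ocean vessel limit, Category FS) — within limit.
The segregation rule (Category TX with Category OX) does not apply to Category TX with Category FS.
Every hazard category is within its ocean vessel limit and no segregation rule is violated.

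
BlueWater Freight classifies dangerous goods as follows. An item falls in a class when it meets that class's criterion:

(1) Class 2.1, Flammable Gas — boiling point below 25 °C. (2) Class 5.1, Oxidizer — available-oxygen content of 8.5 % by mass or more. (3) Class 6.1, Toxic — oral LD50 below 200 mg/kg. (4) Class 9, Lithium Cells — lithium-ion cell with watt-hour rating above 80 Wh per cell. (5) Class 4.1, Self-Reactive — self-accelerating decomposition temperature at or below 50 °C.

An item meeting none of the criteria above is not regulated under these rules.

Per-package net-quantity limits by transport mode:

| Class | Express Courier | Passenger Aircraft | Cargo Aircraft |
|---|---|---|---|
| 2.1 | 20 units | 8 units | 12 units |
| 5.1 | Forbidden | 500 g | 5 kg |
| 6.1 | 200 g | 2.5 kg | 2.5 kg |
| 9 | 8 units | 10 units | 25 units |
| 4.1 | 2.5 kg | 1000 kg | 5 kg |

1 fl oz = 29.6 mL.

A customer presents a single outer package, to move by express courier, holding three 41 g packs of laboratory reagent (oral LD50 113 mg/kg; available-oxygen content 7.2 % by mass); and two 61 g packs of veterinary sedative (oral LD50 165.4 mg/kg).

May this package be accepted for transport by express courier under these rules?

Oral LD50 113 mg/kg meets the Class 6.1 criterion (Toxic), so the laboratory reagent is Class 6.1.
With oral LD50 165.4 mg/kg (< 200 mg/kg), the veterinary sedative falls in Class 6.1.
Class 6.1 net quantity: (three 41 g packs = 123 g) + (two 61 g packs = 122 g) = 245 g.
245 g exceeds the express courier limit of 200 g for Class 6.1.

No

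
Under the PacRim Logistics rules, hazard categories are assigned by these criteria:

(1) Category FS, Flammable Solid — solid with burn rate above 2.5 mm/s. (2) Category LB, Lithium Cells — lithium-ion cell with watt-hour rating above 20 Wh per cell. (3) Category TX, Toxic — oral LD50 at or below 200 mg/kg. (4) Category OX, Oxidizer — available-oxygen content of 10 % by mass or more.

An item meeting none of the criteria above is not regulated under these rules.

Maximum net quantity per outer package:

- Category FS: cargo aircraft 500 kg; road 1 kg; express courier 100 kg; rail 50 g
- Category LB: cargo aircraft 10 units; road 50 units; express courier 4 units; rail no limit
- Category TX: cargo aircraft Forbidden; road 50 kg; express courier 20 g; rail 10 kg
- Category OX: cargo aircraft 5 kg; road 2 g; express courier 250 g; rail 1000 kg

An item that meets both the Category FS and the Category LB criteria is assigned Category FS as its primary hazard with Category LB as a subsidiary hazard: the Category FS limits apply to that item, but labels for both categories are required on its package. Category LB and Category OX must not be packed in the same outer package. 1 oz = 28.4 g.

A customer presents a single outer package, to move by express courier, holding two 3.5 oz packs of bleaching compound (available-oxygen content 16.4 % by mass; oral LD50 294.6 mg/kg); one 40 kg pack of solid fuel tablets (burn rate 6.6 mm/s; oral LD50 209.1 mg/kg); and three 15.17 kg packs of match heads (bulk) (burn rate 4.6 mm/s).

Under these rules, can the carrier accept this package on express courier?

Yes

The bleaching compound has available-oxygen content 16.4 % by mass, which is ≥ 10 % by mass, so it is Category OX (Oxidizer).
With burn rate 6.6 mm/s (> 2.5 mm/s), the solid fuel tablets fall in Category FS.
Burn rate 4.6 mm/s meets the Category FS criterion (Flammable Solid), so the match heads (bulk) are Category FS.
Category OX quantity: two 3.5 oz packs = 198.8 g.
198.8 g ≤ 250 g (express courier limit, Category OX) — within limit.
Category FS net quantity: 40 kg + (three 15.17 kg packs = 45.51 kg) = 85.51 kg.
That is within the Category FS express courier limit of 100 kg.
The segregation rule (Category LB with Category OX) does not apply to Category OX with Category FS.
Every hazard category is within its express courier limit and no segregation rule is violated.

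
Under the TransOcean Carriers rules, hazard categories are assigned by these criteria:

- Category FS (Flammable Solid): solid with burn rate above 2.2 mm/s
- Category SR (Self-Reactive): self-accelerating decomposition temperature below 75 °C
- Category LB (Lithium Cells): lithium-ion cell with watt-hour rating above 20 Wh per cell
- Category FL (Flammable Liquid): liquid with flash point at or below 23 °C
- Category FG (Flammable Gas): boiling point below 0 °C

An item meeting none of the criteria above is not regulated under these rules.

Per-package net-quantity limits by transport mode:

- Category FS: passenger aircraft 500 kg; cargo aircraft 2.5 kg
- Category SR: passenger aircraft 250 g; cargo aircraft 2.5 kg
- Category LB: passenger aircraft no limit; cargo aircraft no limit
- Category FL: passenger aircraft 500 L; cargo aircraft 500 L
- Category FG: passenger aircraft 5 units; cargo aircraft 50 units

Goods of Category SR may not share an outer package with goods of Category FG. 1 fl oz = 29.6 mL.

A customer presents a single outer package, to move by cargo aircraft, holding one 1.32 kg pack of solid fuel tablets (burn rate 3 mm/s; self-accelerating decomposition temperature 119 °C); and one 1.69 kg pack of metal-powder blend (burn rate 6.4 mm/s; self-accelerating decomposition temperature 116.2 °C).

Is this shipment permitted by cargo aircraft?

With burn rate 3 mm/s (> 2.2 mm/s), the solid fuel tablets fall in Category FS.
Burn rate 6.4 mm/s meets the Category FS criterion (Flammable Solid), so the metal-powder blend is Category FS.
Total Category FS: 1.32 kg + 1.69 kg = 3.01 kg.
3.01 kg exceeds the cargo aircraft limit of 2.5 kg for Category FS.

No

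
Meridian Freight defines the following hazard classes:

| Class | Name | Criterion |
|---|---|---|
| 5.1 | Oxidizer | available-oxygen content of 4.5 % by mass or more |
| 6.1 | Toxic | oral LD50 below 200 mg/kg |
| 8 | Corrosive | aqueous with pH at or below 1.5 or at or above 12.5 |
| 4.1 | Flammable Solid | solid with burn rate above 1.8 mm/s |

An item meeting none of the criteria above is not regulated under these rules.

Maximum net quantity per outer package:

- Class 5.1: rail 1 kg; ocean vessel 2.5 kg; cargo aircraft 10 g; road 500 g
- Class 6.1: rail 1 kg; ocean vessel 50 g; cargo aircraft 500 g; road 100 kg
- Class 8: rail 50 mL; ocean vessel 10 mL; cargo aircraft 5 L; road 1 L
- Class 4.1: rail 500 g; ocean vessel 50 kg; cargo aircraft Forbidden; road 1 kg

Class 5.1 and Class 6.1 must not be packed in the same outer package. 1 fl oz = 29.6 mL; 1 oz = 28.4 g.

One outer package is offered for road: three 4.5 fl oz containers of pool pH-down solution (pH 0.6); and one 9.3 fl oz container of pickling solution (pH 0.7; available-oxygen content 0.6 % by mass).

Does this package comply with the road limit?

Yes

The pool pH-down solution has pH 0.6, which is ≤ 1.5, so it is Class 8 (Corrosive).
With pH 0.7 (≤ 1.5), the pickling solution falls in Class 8.
Total Class 8: (three 4.5 fl oz containers = 399.6 mL) + (one 9.3 fl oz container = 275.28 mL) = 674.88 mL.
674.88 mL ≤ 1 L (road limit, Class 8) — within limit.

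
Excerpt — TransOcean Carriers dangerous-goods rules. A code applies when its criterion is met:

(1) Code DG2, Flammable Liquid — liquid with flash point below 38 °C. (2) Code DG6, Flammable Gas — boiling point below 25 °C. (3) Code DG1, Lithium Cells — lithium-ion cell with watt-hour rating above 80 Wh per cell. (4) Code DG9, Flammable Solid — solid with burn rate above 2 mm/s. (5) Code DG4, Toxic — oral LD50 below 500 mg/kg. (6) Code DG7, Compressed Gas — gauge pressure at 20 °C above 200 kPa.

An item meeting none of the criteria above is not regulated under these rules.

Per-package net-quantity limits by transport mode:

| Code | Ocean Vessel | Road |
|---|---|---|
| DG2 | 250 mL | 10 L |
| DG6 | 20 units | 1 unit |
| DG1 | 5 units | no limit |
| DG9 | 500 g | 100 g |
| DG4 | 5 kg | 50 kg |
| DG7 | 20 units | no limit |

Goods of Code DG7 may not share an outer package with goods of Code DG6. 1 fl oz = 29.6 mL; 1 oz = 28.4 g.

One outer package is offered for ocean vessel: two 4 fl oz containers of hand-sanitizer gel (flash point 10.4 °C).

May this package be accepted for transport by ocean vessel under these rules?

Yes

With flash point 10.4 °C (< 38 °C), the hand-sanitizer gel falls in Code DG2.
Code DG2 quantity: two 4 fl oz containers = 236.8 mL.
236.8 mL ≤ 250 mL (ocean vessel limit, Code DG2) — within limit.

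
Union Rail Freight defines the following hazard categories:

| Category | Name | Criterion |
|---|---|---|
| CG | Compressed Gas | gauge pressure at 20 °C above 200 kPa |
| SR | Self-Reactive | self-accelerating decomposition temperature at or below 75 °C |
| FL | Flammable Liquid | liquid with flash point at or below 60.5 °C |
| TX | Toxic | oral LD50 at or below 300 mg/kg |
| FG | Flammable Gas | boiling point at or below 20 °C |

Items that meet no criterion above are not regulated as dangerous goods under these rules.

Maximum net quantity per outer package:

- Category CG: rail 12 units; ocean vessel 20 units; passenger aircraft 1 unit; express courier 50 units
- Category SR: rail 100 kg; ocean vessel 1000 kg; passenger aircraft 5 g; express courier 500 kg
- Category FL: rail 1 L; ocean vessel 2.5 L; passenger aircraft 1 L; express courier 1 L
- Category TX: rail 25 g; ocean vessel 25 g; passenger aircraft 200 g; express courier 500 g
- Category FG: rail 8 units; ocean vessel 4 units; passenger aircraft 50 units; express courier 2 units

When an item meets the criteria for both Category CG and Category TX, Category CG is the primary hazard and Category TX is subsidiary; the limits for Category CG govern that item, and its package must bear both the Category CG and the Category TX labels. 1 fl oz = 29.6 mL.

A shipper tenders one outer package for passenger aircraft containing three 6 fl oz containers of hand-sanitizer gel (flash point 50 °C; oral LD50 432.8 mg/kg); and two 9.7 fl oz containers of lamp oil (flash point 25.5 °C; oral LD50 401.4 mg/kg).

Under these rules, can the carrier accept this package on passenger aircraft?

No

The hand-sanitizer gel has flash point 50 °C, which is ≤ 60.5 °C, so it is Category FL (Flammable Liquid).
Lamp oil: flash point 25.5 °C ≤ 60.5 °C → Category FL (Flammable Liquid).
Category FL net quantity: (three 6 fl oz containers = 532.8 mL) + (two 9.7 fl oz containers = 574.24 mL) = 1107.04 mL.
That exceeds the Category FL passenger aircraft limit of 1 L.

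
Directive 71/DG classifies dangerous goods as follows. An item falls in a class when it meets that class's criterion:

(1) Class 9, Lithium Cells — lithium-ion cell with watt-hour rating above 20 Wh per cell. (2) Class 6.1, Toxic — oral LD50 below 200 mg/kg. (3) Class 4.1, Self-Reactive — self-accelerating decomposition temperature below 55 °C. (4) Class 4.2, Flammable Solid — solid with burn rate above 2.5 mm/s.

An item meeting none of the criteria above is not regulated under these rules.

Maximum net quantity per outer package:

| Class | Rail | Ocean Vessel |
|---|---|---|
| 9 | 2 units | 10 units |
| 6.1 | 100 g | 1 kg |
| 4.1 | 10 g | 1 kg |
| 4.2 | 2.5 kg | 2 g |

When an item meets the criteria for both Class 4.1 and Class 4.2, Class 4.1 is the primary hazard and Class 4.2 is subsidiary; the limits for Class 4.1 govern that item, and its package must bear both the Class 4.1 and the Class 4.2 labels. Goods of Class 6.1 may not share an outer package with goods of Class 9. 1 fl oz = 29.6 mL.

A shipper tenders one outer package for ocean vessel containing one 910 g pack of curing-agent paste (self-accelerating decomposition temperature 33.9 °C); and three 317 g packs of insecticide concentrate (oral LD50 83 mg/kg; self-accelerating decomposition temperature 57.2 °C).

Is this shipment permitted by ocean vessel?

Yes

Self-accelerating decomposition temperature 33.9 °C meets the Class 4.1 criterion (Self-Reactive), so the curing-agent paste is Class 4.1.
Insecticide concentrate: oral LD50 83 mg/kg < 200 mg/kg → Class 6.1 (Toxic).
Class 6.1 quantity: three 317 g packs = 951 g.
951 g ≤ 1 kg (ocean vessel limit, Class 6.1) — within limit.
Class 4.1 quantity: 910 g.
910 g ≤ 1 kg (ocean vessel limit, Class 4.1) — within limit.
The segregation rule (Class 6.1 with Class 9) does not apply to Class 6.1 with Class 4.1.
Every hazard class is within its ocean vessel limit and no segregation rule is violated.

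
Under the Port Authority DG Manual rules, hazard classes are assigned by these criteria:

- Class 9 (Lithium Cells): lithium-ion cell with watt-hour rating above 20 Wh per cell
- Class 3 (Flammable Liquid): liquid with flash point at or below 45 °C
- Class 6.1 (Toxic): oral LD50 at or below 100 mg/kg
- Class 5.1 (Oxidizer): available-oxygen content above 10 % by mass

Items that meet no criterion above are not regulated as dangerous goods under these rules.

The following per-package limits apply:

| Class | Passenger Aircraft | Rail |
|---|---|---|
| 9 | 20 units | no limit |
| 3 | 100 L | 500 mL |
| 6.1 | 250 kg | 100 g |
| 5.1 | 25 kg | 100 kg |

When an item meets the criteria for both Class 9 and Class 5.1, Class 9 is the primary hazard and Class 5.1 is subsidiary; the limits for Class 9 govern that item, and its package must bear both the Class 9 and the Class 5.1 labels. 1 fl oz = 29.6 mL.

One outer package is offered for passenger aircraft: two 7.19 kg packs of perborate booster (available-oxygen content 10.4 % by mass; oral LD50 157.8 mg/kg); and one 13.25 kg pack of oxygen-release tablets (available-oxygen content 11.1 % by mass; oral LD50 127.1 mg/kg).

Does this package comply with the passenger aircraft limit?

No

Available-oxygen content 10.4 % by mass meets the Class 5.1 criterion (Oxidizer), so the perborate booster is Class 5.1.
Oxygen-release tablets: available-oxygen content 11.1 % by mass > 10 % by mass → Class 5.1 (Oxidizer).
Total Class 5.1: (two 7.19 kg packs = 14.38 kg) + 13.25 kg = 27.63 kg.
27.63 kg exceeds the passenger aircraft limit of 25 kg for Class 5.1.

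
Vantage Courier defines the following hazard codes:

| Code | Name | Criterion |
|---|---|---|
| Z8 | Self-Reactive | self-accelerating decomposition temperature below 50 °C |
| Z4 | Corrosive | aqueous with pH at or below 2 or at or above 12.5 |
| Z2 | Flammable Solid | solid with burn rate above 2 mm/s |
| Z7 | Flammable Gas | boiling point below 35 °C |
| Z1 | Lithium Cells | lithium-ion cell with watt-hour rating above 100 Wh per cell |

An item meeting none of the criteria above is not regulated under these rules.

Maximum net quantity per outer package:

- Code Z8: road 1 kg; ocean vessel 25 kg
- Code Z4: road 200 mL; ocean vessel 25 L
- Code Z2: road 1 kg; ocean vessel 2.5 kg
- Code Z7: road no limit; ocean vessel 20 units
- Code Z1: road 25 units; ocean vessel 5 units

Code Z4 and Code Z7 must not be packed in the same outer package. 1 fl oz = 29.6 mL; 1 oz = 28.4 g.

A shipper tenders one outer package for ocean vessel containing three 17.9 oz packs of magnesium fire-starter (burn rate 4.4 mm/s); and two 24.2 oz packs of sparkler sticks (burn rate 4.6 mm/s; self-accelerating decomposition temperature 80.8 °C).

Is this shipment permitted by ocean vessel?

No

Burn rate 4.4 mm/s meets the Code Z2 criterion (Flammable Solid), so the magnesium fire-starter is Code Z2.
With burn rate 4.6 mm/s (> 2 mm/s), the sparkler sticks fall in Code Z2.
Code Z2 net quantity: (three 17.9 oz packs = 1525.08 g) + (two 24.2 oz packs = 1374.56 g) = 2899.64 g.
That exceeds the Code Z2 ocean vessel limit of 2.5 kg.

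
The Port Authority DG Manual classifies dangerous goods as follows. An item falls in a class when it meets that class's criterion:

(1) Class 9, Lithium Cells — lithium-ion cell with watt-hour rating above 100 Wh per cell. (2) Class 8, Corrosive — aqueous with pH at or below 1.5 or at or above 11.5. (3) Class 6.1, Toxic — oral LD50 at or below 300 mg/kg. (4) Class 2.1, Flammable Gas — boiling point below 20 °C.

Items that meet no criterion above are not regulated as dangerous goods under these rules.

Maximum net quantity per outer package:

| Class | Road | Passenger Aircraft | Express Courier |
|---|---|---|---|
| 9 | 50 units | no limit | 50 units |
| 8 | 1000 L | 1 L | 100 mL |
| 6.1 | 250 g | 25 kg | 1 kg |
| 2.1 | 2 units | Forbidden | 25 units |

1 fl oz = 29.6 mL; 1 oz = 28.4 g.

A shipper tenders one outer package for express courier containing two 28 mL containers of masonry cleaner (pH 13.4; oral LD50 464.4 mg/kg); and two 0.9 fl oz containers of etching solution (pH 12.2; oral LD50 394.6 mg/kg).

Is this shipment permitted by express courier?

No

pH 13.4 meets the Class 8 criterion (Corrosive), so the masonry cleaner is Class 8.
pH 12.2 meets the Class 8 criterion (Corrosive), so the etching solution is Class 8.
Class 8 net quantity: (two 28 mL containers = 56 mL) + (two 0.9 fl oz containers = 53.28 mL) = 109.28 mL.
109.28 mL exceeds the express courier limit of 100 mL for Class 8.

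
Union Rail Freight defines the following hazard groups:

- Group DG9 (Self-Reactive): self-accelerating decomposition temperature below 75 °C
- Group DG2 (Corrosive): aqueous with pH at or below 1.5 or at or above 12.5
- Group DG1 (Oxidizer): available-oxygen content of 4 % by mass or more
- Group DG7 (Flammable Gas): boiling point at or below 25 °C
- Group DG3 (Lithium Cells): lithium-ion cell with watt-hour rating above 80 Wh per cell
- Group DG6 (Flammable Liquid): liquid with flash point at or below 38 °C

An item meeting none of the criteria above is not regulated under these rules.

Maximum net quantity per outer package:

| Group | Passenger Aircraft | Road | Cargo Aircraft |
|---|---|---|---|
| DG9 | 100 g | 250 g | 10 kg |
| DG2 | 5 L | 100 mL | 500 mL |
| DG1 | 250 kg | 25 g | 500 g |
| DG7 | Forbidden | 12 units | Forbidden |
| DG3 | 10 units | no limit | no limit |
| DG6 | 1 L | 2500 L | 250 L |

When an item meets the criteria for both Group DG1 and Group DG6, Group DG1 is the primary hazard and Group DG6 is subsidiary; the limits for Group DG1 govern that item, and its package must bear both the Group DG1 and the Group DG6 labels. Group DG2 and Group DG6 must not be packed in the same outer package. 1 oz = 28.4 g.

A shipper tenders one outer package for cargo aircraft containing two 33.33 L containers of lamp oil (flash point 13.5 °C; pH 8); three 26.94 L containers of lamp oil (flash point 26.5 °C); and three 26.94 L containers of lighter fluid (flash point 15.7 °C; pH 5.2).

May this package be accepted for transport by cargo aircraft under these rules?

Lamp oil: flash point 13.5 °C ≤ 38 °C → Group DG6 (Flammable Liquid).
Lamp oil: flash point 26.5 °C ≤ 38 °C → Group DG6 (Flammable Liquid).
Lighter fluid: flash point 15.7 °C ≤ 38 °C → Group DG6 (Flammable Liquid).
Total Group DG6: (two 33.33 L containers = 66.66 L) + (three 26.94 L containers = 80.82 L) + (three 26.94 L containers = 80.82 L) = 228.3 L.
228.3 L is within the cargo aircraft limit of 250 L for Group DG6.

Yes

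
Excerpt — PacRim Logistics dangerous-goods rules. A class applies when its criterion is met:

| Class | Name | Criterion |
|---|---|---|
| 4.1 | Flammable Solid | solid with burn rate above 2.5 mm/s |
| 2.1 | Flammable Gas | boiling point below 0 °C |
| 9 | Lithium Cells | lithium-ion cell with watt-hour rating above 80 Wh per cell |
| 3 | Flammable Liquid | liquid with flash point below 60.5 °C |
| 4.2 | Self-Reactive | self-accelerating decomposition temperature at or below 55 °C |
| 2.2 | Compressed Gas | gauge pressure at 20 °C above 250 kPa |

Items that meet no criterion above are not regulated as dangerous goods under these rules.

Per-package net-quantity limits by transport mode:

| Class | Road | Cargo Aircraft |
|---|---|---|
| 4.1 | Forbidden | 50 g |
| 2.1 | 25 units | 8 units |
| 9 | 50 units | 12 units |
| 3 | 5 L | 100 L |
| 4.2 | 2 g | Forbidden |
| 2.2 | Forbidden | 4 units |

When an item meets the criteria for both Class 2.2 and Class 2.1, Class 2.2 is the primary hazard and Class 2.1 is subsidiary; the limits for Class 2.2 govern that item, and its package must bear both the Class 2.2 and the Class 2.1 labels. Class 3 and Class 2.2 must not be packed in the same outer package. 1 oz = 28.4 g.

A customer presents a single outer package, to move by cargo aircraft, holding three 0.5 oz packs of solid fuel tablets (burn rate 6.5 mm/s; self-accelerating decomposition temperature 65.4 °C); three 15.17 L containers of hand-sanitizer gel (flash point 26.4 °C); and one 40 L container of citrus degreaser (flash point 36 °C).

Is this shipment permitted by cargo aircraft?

Yes

Burn rate 6.5 mm/s meets the Class 4.1 criterion (Flammable Solid), so the solid fuel tablets are Class 4.1.
Flash point 26.4 °C meets the Class 3 criterion (Flammable Liquid), so the hand-sanitizer gel is Class 3.
The citrus degreaser has flash point 36 °C, which is < 60.5 °C, so it is Class 3 (Flammable Liquid).
Total Class 3: (three 15.17 L containers = 45.51 L) + 40 L = 85.51 L.
That is within the Class 3 cargo aircraft limit of 100 L.
Class 4.1 quantity: three 0.5 oz packs = 42.6 g.
That is within the Class 4.1 cargo aircraft limit of 50 g.
The segregation rule (Class 3 with Class 2.2) does not apply to Class 3 with Class 4.1.
Every hazard class is within its cargo aircraft limit and no segregation rule is violated.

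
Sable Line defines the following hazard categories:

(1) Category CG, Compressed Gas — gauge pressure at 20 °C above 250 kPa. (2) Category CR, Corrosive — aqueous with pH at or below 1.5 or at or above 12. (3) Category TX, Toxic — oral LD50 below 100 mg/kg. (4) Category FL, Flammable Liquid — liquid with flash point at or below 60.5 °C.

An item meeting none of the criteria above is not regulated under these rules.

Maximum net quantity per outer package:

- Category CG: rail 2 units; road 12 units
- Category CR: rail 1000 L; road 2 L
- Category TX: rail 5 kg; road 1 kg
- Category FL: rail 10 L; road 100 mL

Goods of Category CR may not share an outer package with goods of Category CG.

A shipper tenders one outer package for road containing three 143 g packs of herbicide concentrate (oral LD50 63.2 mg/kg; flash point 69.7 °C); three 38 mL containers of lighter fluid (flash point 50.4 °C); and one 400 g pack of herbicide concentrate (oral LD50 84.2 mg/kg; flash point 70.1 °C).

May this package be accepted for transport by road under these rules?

With oral LD50 63.2 mg/kg (< 100 mg/kg), the herbicide concentrate falls in Category TX.
The lighter fluid has flash point 50.4 °C, which is ≤ 60.5 °C, so it is Category FL (Flammable Liquid).
Oral LD50 84.2 mg/kg meets the Category TX criterion (Toxic), so the herbicide concentrate is Category TX.
Category FL quantity: three 38 mL containers = 114 mL.
114 mL > 100 mL (road limit, Category FL) — over the limit.
Category TX net quantity: (three 143 g packs = 429 g) + 400 g = 829 g.
829 g is within the road limit of 1 kg for Category TX.
The segregation rule (Category CR with Category CG) does not apply to Category FL with Category TX.

No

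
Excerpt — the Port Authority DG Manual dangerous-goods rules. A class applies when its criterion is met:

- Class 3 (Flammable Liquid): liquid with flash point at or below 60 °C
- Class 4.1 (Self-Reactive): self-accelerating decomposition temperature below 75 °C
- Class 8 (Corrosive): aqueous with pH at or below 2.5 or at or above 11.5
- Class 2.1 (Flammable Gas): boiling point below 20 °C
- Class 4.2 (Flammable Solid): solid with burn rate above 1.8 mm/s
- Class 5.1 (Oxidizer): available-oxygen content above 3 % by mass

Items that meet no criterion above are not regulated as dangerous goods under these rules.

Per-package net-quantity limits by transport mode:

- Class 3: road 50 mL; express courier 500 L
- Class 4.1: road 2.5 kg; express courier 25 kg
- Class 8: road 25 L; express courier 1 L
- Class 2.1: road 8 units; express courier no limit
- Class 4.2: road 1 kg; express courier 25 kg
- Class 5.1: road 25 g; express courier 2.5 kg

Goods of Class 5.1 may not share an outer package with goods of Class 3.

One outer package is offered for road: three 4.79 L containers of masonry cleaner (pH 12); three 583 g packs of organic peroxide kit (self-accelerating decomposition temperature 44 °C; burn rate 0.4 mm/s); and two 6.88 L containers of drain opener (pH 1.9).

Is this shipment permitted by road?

With pH 12 (≥ 11.5), the masonry cleaner falls in Class 8.
The organic peroxide kit has self-accelerating decomposition temperature 44 °C, which is < 75 °C, so it is Class 4.1 (Self-Reactive).
The drain opener has pH 1.9, which is ≤ 2.5, so it is Class 8 (Corrosive).
Class 8 net quantity: (three 4.79 L containers = 14.37 L) + (two 6.88 L containers = 13.76 L) = 28.13 L.
That exceeds the Class 8 road limit of 25 L.
Class 4.1 quantity: three 583 g packs = 1.749 kg.
1.749 kg is within the road limit of 2.5 kg for Class 4.1.
The segregation rule (Class 5.1 with Class 3) does not apply to Class 8 with Class 4.1.

No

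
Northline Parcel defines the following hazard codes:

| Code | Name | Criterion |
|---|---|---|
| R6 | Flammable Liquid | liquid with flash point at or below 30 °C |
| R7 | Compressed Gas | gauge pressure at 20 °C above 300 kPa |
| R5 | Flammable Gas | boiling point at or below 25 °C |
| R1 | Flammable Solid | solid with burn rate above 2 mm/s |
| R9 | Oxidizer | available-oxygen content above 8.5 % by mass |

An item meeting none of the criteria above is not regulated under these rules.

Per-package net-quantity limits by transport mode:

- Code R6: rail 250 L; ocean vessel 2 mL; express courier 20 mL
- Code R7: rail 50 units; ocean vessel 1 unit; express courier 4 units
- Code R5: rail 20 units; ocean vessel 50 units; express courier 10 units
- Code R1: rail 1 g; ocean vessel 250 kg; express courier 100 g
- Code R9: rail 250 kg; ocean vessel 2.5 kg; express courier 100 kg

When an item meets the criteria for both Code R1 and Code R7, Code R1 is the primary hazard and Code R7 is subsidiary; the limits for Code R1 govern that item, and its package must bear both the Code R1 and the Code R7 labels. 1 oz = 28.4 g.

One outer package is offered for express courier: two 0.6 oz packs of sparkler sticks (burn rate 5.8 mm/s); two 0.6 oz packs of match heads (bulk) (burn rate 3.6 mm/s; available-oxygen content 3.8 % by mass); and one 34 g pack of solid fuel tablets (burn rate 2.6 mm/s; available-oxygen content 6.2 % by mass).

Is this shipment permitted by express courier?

No

Sparkler sticks: burn rate 5.8 mm/s > 2 mm/s → Code R1 (Flammable Solid).
Burn rate 3.6 mm/s meets the Code R1 criterion (Flammable Solid), so the match heads (bulk) are Code R1.
With burn rate 2.6 mm/s (> 2 mm/s), the solid fuel tablets fall in Code R1.
Total Code R1: (two 0.6 oz packs = 34.08 g) + (two 0.6 oz packs = 34.08 g) + 34 g = 102.16 g.
That exceeds the Code R1 express courier limit of 100 g.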